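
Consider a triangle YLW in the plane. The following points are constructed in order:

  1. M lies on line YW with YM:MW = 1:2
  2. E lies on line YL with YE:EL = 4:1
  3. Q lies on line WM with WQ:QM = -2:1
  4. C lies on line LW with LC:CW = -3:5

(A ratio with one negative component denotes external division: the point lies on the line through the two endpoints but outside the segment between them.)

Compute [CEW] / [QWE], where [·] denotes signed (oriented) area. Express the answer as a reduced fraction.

Choose coordinates Y = (0, 0), L = (1, 0), W = (0, 1).
1. M lies on line YW with YM:MW = 1:2 ⇒ M = (0, 1/3)
2. E lies on line YL with YE:EL = 4:1 ⇒ E = (4/5, 0)
3. Q lies on line WM with WQ:QM = -2:1 ⇒ Q = (0, -1/3)
4. C lies on line LW with LC:CW = -3:5 ⇒ C = (5/2, -3/2)
2·[CEW] = -1/2, 2·[QWE] = -16/15
[CEW]:[QWE] = -1/2:-16/15 = 15/32

[CEW]:[QWE] = 15/32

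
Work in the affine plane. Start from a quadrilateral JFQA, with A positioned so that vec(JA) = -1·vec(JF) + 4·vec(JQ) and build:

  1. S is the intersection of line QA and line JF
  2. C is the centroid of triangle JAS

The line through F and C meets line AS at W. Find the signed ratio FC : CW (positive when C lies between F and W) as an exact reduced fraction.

FC:CW = -7

Work in coordinates with J = (0, 0), F = (1, 0), Q = (0, 1), A = (-1, 4).
1. S is the intersection of line QA and line JF ⇒ S = (1/3, 0)
2. C is the centroid of triangle JAS ⇒ C = (-2/9, 4/3)
line FC meets AS at W = (-1/21, 8/7)
C = F + t·(W−F) with t = 7/6, so FC:CW = 7/6:-1/6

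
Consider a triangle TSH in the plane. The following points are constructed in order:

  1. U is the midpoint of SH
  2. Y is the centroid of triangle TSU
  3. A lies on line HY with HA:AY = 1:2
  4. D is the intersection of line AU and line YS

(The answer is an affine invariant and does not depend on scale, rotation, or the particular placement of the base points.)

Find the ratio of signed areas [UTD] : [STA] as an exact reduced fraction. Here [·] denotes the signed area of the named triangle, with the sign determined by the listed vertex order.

[UTD]:[STA] = -15/13

Choose coordinates T = (0, 0), S = (1, 0), H = (0, 1).
1. U is the midpoint of SH ⇒ U = (1/2, 1/2)
2. Y is the centroid of triangle TSU ⇒ Y = (1/2, 1/6)
3. A lies on line HY with HA:AY = 1:2 ⇒ A = (1/6, 13/18)
4. D is the intersection of line AU and line YS ⇒ D = (3/2, -1/6)
2·[UTD] = 5/6, 2·[STA] = -13/18
[UTD]:[STA] = 5/6:-13/18 = -15/13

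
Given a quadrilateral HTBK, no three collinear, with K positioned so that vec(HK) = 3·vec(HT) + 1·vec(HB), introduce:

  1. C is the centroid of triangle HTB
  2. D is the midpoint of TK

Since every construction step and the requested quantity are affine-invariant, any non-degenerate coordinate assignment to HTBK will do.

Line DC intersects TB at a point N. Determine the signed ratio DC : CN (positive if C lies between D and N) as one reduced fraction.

Choose coordinates H = (0, 0), T = (1, 0), B = (0, 1), K = (3, 1).
1. C is the centroid of triangle HTB ⇒ C = (1/3, 1/3)
2. D is the midpoint of TK ⇒ D = (2, 1/2)
line DC meets TB at N = (7/11, 4/11)
C = D + t·(N−D) with t = 11/9, so DC:CN = 11/9:-2/9

DC:CN = -11/2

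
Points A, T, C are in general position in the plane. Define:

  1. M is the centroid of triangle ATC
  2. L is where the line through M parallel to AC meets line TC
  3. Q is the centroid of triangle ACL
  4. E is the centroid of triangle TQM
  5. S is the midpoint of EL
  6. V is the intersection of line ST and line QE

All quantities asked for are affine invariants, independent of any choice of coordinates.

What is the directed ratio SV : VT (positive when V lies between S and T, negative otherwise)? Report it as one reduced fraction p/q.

Work in coordinates with A = (0, 0), T = (1, 0), C = (0, 1).
1. M is the centroid of triangle ATC ⇒ M = (1/3, 1/3)
2. L is where the line through M parallel to AC meets line TC ⇒ L = (1/3, 2/3)
3. Q is the centroid of triangle ACL ⇒ Q = (1/9, 5/9)
4. E is the centroid of triangle TQM ⇒ E = (13/27, 8/27)
5. S is the midpoint of EL ⇒ S = (11/27, 13/27)
6. V is the intersection of line ST and line QE ⇒ V = (43/27, -13/27)
V = S + t·(T−S) with t = 2, so SV:VT = t:(1−t) = 2:-1

SV:VT = -2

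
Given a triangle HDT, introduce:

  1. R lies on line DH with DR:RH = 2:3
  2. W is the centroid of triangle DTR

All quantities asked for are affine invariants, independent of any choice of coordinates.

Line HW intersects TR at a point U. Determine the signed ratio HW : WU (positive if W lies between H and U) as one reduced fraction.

Work in coordinates with H = (0, 0), D = (1, 0), T = (0, 1).
1. R lies on line DH with DR:RH = 2:3 ⇒ R = (3/5, 0)
2. W is the centroid of triangle DTR ⇒ W = (8/15, 1/3)
line HW meets TR at U = (24/55, 3/11)
W = H + t·(U−H) with t = 11/9, so HW:WU = 11/9:-2/9

HW:WU = -11/2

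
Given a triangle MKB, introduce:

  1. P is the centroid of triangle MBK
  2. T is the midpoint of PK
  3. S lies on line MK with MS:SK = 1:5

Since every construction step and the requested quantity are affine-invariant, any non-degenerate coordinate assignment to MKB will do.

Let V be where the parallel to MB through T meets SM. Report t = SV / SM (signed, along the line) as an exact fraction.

Choose coordinates M = (0, 0), K = (1, 0), B = (0, 1).
1. P is the centroid of triangle MBK ⇒ P = (1/3, 1/3)
2. T is the midpoint of PK ⇒ T = (2/3, 1/6)
3. S lies on line MK with MS:SK = 1:5 ⇒ S = (1/6, 0)
through T parallel to MB: direction (0, 1); meets SM at V = (2/3, 0)
V = S + t·(M−S) with t = -3

t = -3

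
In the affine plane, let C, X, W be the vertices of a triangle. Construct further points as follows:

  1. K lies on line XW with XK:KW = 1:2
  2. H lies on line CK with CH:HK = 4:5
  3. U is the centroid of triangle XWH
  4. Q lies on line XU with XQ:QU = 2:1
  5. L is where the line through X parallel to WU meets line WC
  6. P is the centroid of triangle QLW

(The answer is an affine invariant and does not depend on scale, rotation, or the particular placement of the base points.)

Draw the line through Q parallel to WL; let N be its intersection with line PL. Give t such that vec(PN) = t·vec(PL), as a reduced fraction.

t = -2

Set C = (0, 0), X = (1, 0), W = (0, 1); any affine frame gives the same invariant.
1. K lies on line XW with XK:KW = 1:2 ⇒ K = (2/3, 1/3)
2. H lies on line CK with CH:HK = 4:5 ⇒ H = (8/27, 4/27)
3. U is the centroid of triangle XWH ⇒ U = (35/81, 31/81)
4. Q lies on line XU with XQ:QU = 2:1 ⇒ Q = (151/243, 62/243)
5. L is where the line through X parallel to WU meets line WC ⇒ L = (0, 10/7)
6. P is the centroid of triangle QLW ⇒ P = (151/729, 4565/5103)
through Q parallel to WL: direction (0, 3/7); meets PL at N = (151/243, -295/1701)
N = P + t·(L−P) with t = -2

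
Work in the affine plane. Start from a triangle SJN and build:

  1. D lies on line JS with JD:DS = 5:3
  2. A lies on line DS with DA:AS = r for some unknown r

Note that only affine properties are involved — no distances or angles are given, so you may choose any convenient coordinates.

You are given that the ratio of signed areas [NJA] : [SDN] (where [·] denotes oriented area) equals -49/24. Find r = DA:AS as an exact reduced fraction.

Work in coordinates with S = (0, 0), J = (1, 0), N = (0, 1).
1. D lies on line JS with JD:DS = 5:3 ⇒ D = (3/8, 0)
2. With DA:AS = r, write λ = r/(r+1) so A = D + λ·(S−D); A is affine-linear in λ
Every point depending on A is an affine combination of A and λ-independent points, so each such coordinate is linear in λ; the λ² term in each signed area is a multiple of (S−D)×(S−D) = 0, so 2·[NJA] and 2·[SDN] are each linear in λ. Evaluating at λ=0 and λ=1:
  2·[NJA] = -3/8·λ − 5/8,   2·[SDN] = 3/8
So [NJA]:[SDN] = (-3/8·λ − 5/8) / (3/8). Setting this equal to -49/24:
  -3/8·λ − 5/8 = -49/24·(3/8)  ⇒  λ = 3/8
Then r = λ/(1−λ) = (3/8)/(5/8) = 3/5. Check: with r = 3/5, A = (15/64, 0) and [NJA]:[SDN] = -49/24 as required.

r = 3/5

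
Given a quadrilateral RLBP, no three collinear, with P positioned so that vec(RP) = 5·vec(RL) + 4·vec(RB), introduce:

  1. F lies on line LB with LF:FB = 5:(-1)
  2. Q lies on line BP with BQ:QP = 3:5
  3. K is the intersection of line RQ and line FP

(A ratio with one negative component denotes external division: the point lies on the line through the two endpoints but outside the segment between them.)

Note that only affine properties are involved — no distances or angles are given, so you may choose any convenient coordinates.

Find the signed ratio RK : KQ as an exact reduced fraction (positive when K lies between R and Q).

Work in coordinates with R = (0, 0), L = (1, 0), B = (0, 1), P = (5, 4).
1. F lies on line LB with LF:FB = 5:(-1) ⇒ F = (-1/4, 5/4)
2. Q lies on line BP with BQ:QP = 3:5 ⇒ Q = (15/8, 17/8)
3. K is the intersection of line RQ and line FP ⇒ K = (145/64, 493/192)
K = R + t·(Q−R) with t = 29/24, so RK:KQ = t:(1−t) = 29/24:-5/24

RK:KQ = -29/5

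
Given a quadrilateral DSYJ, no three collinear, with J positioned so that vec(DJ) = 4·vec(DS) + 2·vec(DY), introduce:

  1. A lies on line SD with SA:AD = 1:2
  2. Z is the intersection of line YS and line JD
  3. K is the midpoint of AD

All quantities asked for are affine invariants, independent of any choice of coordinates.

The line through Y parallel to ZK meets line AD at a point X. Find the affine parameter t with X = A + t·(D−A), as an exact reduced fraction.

t = 5/2

Choose coordinates D = (0, 0), S = (1, 0), Y = (0, 1), J = (4, 2).
1. A lies on line SD with SA:AD = 1:2 ⇒ A = (2/3, 0)
2. Z is the intersection of line YS and line JD ⇒ Z = (2/3, 1/3)
3. K is the midpoint of AD ⇒ K = (1/3, 0)
through Y parallel to ZK: direction (-1/3, -1/3); meets AD at X = (-1, 0)
X = A + t·(D−A) with t = 5/2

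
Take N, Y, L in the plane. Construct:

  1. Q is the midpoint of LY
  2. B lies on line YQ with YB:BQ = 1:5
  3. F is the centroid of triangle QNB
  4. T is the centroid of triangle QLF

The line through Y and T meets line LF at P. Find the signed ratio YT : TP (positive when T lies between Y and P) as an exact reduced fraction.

Set N = (0, 0), Y = (1, 0), L = (0, 1); any affine frame gives the same invariant.
1. Q is the midpoint of LY ⇒ Q = (1/2, 1/2)
2. B lies on line YQ with YB:BQ = 1:5 ⇒ B = (11/12, 1/12)
3. F is the centroid of triangle QNB ⇒ F = (17/36, 7/36)
4. T is the centroid of triangle QLF ⇒ T = (35/108, 61/108)
line YT meets LF at P = (17/90, 61/90)
T = Y + t·(P−Y) with t = 5/6, so YT:TP = 5/6:1/6

YT:TP = 5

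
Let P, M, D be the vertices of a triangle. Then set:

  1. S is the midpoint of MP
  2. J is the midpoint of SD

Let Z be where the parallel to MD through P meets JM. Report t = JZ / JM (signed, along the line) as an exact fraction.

t = -3

Work in coordinates with P = (0, 0), M = (1, 0), D = (0, 1).
1. S is the midpoint of MP ⇒ S = (1/2, 0)
2. J is the midpoint of SD ⇒ J = (1/4, 1/2)
through P parallel to MD: direction (-1, 1); meets JM at Z = (-2, 2)
Z = J + t·(M−J) with t = -3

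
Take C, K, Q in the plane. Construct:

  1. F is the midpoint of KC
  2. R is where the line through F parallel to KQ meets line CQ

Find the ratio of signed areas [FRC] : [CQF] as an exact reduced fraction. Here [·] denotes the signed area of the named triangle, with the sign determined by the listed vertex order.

Assign C = (0, 0), K = (1, 0), Q = (0, 1) — the answer is frame-independent, so this choice is without loss of generality.
1. F is the midpoint of KC ⇒ F = (1/2, 0)
2. R is where the line through F parallel to KQ meets line CQ ⇒ R = (0, 1/2)
2·[FRC] = 1/4, 2·[CQF] = -1/2
[FRC]:[CQF] = 1/4:-1/2 = -1/2

[FRC]:[CQF] = -1/2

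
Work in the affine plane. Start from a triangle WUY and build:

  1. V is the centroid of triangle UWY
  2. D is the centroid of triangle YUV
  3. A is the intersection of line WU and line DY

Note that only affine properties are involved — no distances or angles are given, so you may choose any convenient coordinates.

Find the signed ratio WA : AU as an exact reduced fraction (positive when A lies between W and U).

WA:AU = 4

Choose coordinates W = (0, 0), U = (1, 0), Y = (0, 1).
1. V is the centroid of triangle UWY ⇒ V = (1/3, 1/3)
2. D is the centroid of triangle YUV ⇒ D = (4/9, 4/9)
3. A is the intersection of line WU and line DY ⇒ A = (4/5, 0)
A = W + t·(U−W) with t = 4/5, so WA:AU = t:(1−t) = 4/5:1/5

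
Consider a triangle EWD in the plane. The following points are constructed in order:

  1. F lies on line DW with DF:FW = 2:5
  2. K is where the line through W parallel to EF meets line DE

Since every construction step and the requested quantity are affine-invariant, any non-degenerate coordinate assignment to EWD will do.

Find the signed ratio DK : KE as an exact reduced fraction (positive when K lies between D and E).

Assign E = (0, 0), W = (1, 0), D = (0, 1) — the answer is frame-independent, so this choice is without loss of generality.
1. F lies on line DW with DF:FW = 2:5 ⇒ F = (2/7, 5/7)
2. K is where the line through W parallel to EF meets line DE ⇒ K = (0, -5/2)
K = D + t·(E−D) with t = 7/2, so DK:KE = t:(1−t) = 7/2:-5/2

DK:KE = -7/5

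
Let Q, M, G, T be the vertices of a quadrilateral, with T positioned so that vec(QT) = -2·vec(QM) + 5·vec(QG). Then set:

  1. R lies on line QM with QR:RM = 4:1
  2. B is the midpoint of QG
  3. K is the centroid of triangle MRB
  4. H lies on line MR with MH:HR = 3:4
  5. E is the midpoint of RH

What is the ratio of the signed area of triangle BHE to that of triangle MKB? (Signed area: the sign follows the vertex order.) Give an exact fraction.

[BHE]:[MKB] = 6/7

Assign Q = (0, 0), M = (1, 0), G = (0, 1), T = (-2, 5) — the answer is frame-independent, so this choice is without loss of generality.
1. R lies on line QM with QR:RM = 4:1 ⇒ R = (4/5, 0)
2. B is the midpoint of QG ⇒ B = (0, 1/2)
3. K is the centroid of triangle MRB ⇒ K = (3/5, 1/6)
4. H lies on line MR with MH:HR = 3:4 ⇒ H = (32/35, 0)
5. E is the midpoint of RH ⇒ E = (6/7, 0)
2·[BHE] = -1/35, 2·[MKB] = -1/30
[BHE]:[MKB] = -1/35:-1/30 = 6/7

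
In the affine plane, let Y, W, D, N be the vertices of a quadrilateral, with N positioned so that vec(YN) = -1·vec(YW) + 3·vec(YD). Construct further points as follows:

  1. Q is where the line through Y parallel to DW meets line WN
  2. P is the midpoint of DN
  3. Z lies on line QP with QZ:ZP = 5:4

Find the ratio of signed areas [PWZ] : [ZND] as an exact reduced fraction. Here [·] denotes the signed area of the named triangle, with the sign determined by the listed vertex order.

[PWZ]:[ZND] = -1/4

Choose coordinates Y = (0, 0), W = (1, 0), D = (0, 1), N = (-1, 3).
1. Q is where the line through Y parallel to DW meets line WN ⇒ Q = (3, -3)
2. P is the midpoint of DN ⇒ P = (-1/2, 2)
3. Z lies on line QP with QZ:ZP = 5:4 ⇒ Z = (19/18, -2/9)
2·[PWZ] = -2/9, 2·[ZND] = 8/9
[PWZ]:[ZND] = -2/9:8/9 = -1/4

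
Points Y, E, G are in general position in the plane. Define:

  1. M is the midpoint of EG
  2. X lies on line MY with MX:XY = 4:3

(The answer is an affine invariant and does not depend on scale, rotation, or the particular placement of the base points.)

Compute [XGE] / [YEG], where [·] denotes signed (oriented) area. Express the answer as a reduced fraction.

[XGE]:[YEG] = -4/7

Assign Y = (0, 0), E = (1, 0), G = (0, 1) — the answer is frame-independent, so this choice is without loss of generality.
1. M is the midpoint of EG ⇒ M = (1/2, 1/2)
2. X lies on line MY with MX:XY = 4:3 ⇒ X = (3/14, 3/14)
2·[XGE] = -4/7, 2·[YEG] = 1
[XGE]:[YEG] = -4/7:1 = -4/7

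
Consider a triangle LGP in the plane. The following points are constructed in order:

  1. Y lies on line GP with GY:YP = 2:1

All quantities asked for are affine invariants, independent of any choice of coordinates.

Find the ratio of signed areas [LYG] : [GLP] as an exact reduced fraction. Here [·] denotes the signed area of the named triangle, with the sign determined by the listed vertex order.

[LYG]:[GLP] = 2/3

Set L = (0, 0), G = (1, 0), P = (0, 1); any affine frame gives the same invariant.
1. Y lies on line GP with GY:YP = 2:1 ⇒ Y = (1/3, 2/3)
2·[LYG] = -2/3, 2·[GLP] = -1
[LYG]:[GLP] = -2/3:-1 = 2/3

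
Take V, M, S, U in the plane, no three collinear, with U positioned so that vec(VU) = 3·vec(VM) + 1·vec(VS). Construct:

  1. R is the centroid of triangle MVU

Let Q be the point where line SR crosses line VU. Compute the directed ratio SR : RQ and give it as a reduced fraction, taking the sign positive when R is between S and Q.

SR:RQ = -10

Assign V = (0, 0), M = (1, 0), S = (0, 1), U = (3, 1) — the answer is frame-independent, so this choice is without loss of generality.
1. R is the centroid of triangle MVU ⇒ R = (4/3, 1/3)
line SR meets VU at Q = (6/5, 2/5)
R = S + t·(Q−S) with t = 10/9, so SR:RQ = 10/9:-1/9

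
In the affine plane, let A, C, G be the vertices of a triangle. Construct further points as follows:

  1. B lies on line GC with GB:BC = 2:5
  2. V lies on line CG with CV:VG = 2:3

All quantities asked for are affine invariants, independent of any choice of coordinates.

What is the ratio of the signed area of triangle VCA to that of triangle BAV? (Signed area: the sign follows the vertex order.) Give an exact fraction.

[VCA]:[BAV] = -14/11

Work in coordinates with A = (0, 0), C = (1, 0), G = (0, 1).
1. B lies on line GC with GB:BC = 2:5 ⇒ B = (2/7, 5/7)
2. V lies on line CG with CV:VG = 2:3 ⇒ V = (3/5, 2/5)
2·[VCA] = -2/5, 2·[BAV] = 11/35
[VCA]:[BAV] = -2/5:11/35 = -14/11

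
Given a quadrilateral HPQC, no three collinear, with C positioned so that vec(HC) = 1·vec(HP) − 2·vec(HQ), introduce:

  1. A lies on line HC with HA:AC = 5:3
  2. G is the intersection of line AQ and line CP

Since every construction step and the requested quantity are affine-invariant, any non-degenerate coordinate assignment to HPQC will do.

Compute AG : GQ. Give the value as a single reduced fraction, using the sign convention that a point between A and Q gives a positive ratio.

AG:GQ = -3/8

Assign H = (0, 0), P = (1, 0), Q = (0, 1), C = (1, -2) — the answer is frame-independent, so this choice is without loss of generality.
1. A lies on line HC with HA:AC = 5:3 ⇒ A = (5/8, -5/4)
2. G is the intersection of line AQ and line CP ⇒ G = (1, -13/5)
G = A + t·(Q−A) with t = -3/5, so AG:GQ = t:(1−t) = -3/5:8/5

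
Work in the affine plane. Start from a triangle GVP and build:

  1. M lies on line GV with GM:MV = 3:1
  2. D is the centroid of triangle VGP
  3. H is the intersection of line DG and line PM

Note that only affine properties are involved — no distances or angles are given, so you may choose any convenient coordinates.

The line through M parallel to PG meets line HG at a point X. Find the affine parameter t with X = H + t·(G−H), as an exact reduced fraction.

t = -3/4

Set G = (0, 0), V = (1, 0), P = (0, 1); any affine frame gives the same invariant.
1. M lies on line GV with GM:MV = 3:1 ⇒ M = (3/4, 0)
2. D is the centroid of triangle VGP ⇒ D = (1/3, 1/3)
3. H is the intersection of line DG and line PM ⇒ H = (3/7, 3/7)
through M parallel to PG: direction (0, -1); meets HG at X = (3/4, 3/4)
X = H + t·(G−H) with t = -3/4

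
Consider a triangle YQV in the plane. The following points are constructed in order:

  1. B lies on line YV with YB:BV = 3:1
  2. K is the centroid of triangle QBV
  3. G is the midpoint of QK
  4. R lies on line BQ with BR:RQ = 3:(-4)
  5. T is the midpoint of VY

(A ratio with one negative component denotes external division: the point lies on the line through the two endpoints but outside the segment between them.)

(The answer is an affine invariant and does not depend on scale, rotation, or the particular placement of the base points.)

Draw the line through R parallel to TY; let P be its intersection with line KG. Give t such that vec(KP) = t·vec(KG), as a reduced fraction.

Choose coordinates Y = (0, 0), Q = (1, 0), V = (0, 1).
1. B lies on line YV with YB:BV = 3:1 ⇒ B = (0, 3/4)
2. K is the centroid of triangle QBV ⇒ K = (1/3, 7/12)
3. G is the midpoint of QK ⇒ G = (2/3, 7/24)
4. R lies on line BQ with BR:RQ = 3:(-4) ⇒ R = (-3, 3)
5. T is the midpoint of VY ⇒ T = (0, 1/2)
through R parallel to TY: direction (0, -1/2); meets KG at P = (-3, 7/2)
P = K + t·(G−K) with t = -10

t = -10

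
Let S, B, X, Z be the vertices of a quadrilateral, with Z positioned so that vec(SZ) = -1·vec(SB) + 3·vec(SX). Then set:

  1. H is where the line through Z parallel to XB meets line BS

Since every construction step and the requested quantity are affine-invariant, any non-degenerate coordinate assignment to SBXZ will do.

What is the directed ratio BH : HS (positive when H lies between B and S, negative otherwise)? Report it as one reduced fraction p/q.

Assign S = (0, 0), B = (1, 0), X = (0, 1), Z = (-1, 3) — the answer is frame-independent, so this choice is without loss of generality.
1. H is where the line through Z parallel to XB meets line BS ⇒ H = (2, 0)
H = B + t·(S−B) with t = -1, so BH:HS = t:(1−t) = -1:2

BH:HS = -1/2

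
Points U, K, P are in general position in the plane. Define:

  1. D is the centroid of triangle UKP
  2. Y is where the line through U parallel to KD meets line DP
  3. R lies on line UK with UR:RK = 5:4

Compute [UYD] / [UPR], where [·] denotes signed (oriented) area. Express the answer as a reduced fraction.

[UYD]:[UPR] = -3/5

Work in coordinates with U = (0, 0), K = (1, 0), P = (0, 1).
1. D is the centroid of triangle UKP ⇒ D = (1/3, 1/3)
2. Y is where the line through U parallel to KD meets line DP ⇒ Y = (2/3, -1/3)
3. R lies on line UK with UR:RK = 5:4 ⇒ R = (5/9, 0)
2·[UYD] = 1/3, 2·[UPR] = -5/9
[UYD]:[UPR] = 1/3:-5/9 = -3/5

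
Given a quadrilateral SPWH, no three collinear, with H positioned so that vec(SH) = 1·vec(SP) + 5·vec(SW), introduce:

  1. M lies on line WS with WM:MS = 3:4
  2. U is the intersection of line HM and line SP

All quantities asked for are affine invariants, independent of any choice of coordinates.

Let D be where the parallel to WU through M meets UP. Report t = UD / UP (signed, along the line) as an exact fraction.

t = 12/245

Set S = (0, 0), P = (1, 0), W = (0, 1), H = (1, 5); any affine frame gives the same invariant.
1. M lies on line WS with WM:MS = 3:4 ⇒ M = (0, 4/7)
2. U is the intersection of line HM and line SP ⇒ U = (-4/31, 0)
through M parallel to WU: direction (-4/31, -1); meets UP at D = (-16/217, 0)
D = U + t·(P−U) with t = 12/245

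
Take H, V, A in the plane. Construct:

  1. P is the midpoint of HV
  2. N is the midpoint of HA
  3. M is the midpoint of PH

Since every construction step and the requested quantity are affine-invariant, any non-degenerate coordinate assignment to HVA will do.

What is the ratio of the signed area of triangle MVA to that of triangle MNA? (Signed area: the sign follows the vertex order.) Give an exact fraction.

[MVA]:[MNA] = -6

Work in coordinates with H = (0, 0), V = (1, 0), A = (0, 1).
1. P is the midpoint of HV ⇒ P = (1/2, 0)
2. N is the midpoint of HA ⇒ N = (0, 1/2)
3. M is the midpoint of PH ⇒ M = (1/4, 0)
2·[MVA] = 3/4, 2·[MNA] = -1/8
[MVA]:[MNA] = 3/4:-1/8 = -6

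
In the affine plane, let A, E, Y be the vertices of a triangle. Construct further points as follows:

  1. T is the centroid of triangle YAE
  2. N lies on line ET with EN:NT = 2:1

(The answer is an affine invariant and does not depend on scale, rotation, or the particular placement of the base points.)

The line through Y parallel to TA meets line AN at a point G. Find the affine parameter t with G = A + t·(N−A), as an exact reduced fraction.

t = -3

Choose coordinates A = (0, 0), E = (1, 0), Y = (0, 1).
1. T is the centroid of triangle YAE ⇒ T = (1/3, 1/3)
2. N lies on line ET with EN:NT = 2:1 ⇒ N = (5/9, 2/9)
through Y parallel to TA: direction (-1/3, -1/3); meets AN at G = (-5/3, -2/3)
G = A + t·(N−A) with t = -3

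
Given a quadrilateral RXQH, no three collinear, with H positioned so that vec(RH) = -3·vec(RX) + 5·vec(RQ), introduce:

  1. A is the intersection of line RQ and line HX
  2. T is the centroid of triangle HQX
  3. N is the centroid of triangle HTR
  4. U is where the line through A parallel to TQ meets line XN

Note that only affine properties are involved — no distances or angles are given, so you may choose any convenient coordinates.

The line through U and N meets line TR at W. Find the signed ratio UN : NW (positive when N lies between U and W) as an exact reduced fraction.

UN:NW = -39/16

Work in coordinates with R = (0, 0), X = (1, 0), Q = (0, 1), H = (-3, 5).
1. A is the intersection of line RQ and line HX ⇒ A = (0, 5/4)
2. T is the centroid of triangle HQX ⇒ T = (-2/3, 2)
3. N is the centroid of triangle HTR ⇒ N = (-11/9, 7/3)
4. U is where the line through A parallel to TQ meets line XN ⇒ U = (4/9, 7/12)
line UN meets TR at W = (-7/13, 21/13)
N = U + t·(W−U) with t = 39/23, so UN:NW = 39/23:-16/23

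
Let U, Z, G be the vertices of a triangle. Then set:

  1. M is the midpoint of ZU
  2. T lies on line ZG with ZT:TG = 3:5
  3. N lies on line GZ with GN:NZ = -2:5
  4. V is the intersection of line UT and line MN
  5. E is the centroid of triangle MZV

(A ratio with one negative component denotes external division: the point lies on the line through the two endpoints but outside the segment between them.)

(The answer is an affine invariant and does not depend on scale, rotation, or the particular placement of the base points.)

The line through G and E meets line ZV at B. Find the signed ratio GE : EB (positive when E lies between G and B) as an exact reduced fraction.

GE:EB = -67/5

Assign U = (0, 0), Z = (1, 0), G = (0, 1) — the answer is frame-independent, so this choice is without loss of generality.
1. M is the midpoint of ZU ⇒ M = (1/2, 0)
2. T lies on line ZG with ZT:TG = 3:5 ⇒ T = (5/8, 3/8)
3. N lies on line GZ with GN:NZ = -2:5 ⇒ N = (-2/3, 5/3)
4. V is the intersection of line UT and line MN ⇒ V = (25/71, 15/71)
5. E is the centroid of triangle MZV ⇒ E = (263/426, 5/71)
line GE meets ZV at B = (8153/14271, 665/4757)
E = G + t·(B−G) with t = 67/62, so GE:EB = 67/62:-5/62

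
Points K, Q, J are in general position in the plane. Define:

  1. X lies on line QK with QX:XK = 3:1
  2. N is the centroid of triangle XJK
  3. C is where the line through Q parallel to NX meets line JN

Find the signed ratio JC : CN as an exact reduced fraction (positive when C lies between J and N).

JC:CN = -2/3

Choose coordinates K = (0, 0), Q = (1, 0), J = (0, 1).
1. X lies on line QK with QX:XK = 3:1 ⇒ X = (1/4, 0)
2. N is the centroid of triangle XJK ⇒ N = (1/12, 1/3)
3. C is where the line through Q parallel to NX meets line JN ⇒ C = (-1/6, 7/3)
C = J + t·(N−J) with t = -2, so JC:CN = t:(1−t) = -2:3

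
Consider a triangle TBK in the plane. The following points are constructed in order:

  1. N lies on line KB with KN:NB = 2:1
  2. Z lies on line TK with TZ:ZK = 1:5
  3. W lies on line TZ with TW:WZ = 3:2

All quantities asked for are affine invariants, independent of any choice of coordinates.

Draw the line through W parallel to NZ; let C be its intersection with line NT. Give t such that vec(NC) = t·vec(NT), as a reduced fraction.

Assign T = (0, 0), B = (1, 0), K = (0, 1) — the answer is frame-independent, so this choice is without loss of generality.
1. N lies on line KB with KN:NB = 2:1 ⇒ N = (2/3, 1/3)
2. Z lies on line TK with TZ:ZK = 1:5 ⇒ Z = (0, 1/6)
3. W lies on line TZ with TW:WZ = 3:2 ⇒ W = (0, 1/10)
through W parallel to NZ: direction (-2/3, -1/6); meets NT at C = (2/5, 1/5)
C = N + t·(T−N) with t = 2/5

t = 2/5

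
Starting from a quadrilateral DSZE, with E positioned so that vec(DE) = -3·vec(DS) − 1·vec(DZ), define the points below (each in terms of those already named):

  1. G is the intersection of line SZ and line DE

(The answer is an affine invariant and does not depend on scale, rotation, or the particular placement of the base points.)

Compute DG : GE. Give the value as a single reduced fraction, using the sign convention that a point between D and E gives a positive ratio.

DG:GE = -1/5

Set D = (0, 0), S = (1, 0), Z = (0, 1), E = (-3, -1); any affine frame gives the same invariant.
1. G is the intersection of line SZ and line DE ⇒ G = (3/4, 1/4)
G = D + t·(E−D) with t = -1/4, so DG:GE = t:(1−t) = -1/4:5/4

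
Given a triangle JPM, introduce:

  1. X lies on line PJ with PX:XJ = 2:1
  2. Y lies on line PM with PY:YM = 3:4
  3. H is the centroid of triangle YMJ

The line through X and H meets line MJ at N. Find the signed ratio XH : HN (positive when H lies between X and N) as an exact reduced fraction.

XH:HN = 3/4

Assign J = (0, 0), P = (1, 0), M = (0, 1) — the answer is frame-independent, so this choice is without loss of generality.
1. X lies on line PJ with PX:XJ = 2:1 ⇒ X = (1/3, 0)
2. Y lies on line PM with PY:YM = 3:4 ⇒ Y = (4/7, 3/7)
3. H is the centroid of triangle YMJ ⇒ H = (4/21, 10/21)
line XH meets MJ at N = (0, 10/9)
H = X + t·(N−X) with t = 3/7, so XH:HN = 3/7:4/7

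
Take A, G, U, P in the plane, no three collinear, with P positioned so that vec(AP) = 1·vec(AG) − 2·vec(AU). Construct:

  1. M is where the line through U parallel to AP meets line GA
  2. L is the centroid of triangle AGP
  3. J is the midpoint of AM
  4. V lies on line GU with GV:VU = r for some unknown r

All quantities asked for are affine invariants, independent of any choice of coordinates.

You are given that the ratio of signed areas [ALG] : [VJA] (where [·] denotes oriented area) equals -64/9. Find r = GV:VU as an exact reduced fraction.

Assign A = (0, 0), G = (1, 0), U = (0, 1), P = (1, -2) — the answer is frame-independent, so this choice is without loss of generality.
1. M is where the line through U parallel to AP meets line GA ⇒ M = (1/2, 0)
2. L is the centroid of triangle AGP ⇒ L = (2/3, -2/3)
3. J is the midpoint of AM ⇒ J = (1/4, 0)
4. With GV:VU = r, write λ = r/(r+1) so V = G + λ·(U−G); V is affine-linear in λ
Every point depending on V is an affine combination of V and λ-independent points, so each such coordinate is linear in λ; the λ² term in each signed area is a multiple of (U−G)×(U−G) = 0, so 2·[ALG] and 2·[VJA] are each linear in λ. Evaluating at λ=0 and λ=1:
  2·[ALG] = 2/3,   2·[VJA] = -1/4·λ
So [ALG]:[VJA] = (2/3) / (-1/4·λ). Setting this equal to -64/9:
  2/3 = -64/9·(-1/4·λ)  ⇒  λ = 3/8
Then r = λ/(1−λ) = (3/8)/(5/8) = 3/5. Check: with r = 3/5, V = (5/8, 3/8) and [ALG]:[VJA] = -64/9 as required.

r = 3/5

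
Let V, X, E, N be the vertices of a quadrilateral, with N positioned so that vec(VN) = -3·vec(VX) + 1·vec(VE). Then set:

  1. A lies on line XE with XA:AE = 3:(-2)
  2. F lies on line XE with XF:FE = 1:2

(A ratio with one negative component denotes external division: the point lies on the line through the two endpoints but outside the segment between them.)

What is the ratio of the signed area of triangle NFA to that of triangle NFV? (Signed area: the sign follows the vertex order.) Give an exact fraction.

[NFA]:[NFV] = -24/5

Set V = (0, 0), X = (1, 0), E = (0, 1), N = (-3, 1); any affine frame gives the same invariant.
1. A lies on line XE with XA:AE = 3:(-2) ⇒ A = (-2, 3)
2. F lies on line XE with XF:FE = 1:2 ⇒ F = (2/3, 1/3)
2·[NFA] = 8, 2·[NFV] = -5/3
[NFA]:[NFV] = 8:-5/3 = -24/5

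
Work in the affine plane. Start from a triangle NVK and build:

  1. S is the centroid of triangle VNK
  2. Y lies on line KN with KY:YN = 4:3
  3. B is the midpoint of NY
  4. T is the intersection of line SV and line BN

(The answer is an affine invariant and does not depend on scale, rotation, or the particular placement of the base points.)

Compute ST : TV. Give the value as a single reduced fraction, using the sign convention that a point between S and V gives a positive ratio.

Set N = (0, 0), V = (1, 0), K = (0, 1); any affine frame gives the same invariant.
1. S is the centroid of triangle VNK ⇒ S = (1/3, 1/3)
2. Y lies on line KN with KY:YN = 4:3 ⇒ Y = (0, 3/7)
3. B is the midpoint of NY ⇒ B = (0, 3/14)
4. T is the intersection of line SV and line BN ⇒ T = (0, 1/2)
T = S + t·(V−S) with t = -1/2, so ST:TV = t:(1−t) = -1/2:3/2

ST:TV = -1/3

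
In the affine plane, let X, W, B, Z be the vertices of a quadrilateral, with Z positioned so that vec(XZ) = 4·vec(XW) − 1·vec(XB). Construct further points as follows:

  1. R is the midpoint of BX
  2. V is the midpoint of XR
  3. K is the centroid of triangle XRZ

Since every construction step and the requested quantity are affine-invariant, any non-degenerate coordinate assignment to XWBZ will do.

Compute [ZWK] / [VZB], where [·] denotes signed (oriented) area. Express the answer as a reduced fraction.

[ZWK]:[VZB] = 1/18

Set X = (0, 0), W = (1, 0), B = (0, 1), Z = (4, -1); any affine frame gives the same invariant.
1. R is the midpoint of BX ⇒ R = (0, 1/2)
2. V is the midpoint of XR ⇒ V = (0, 1/4)
3. K is the centroid of triangle XRZ ⇒ K = (4/3, -1/6)
2·[ZWK] = 1/6, 2·[VZB] = 3
[ZWK]:[VZB] = 1/6:3 = 1/18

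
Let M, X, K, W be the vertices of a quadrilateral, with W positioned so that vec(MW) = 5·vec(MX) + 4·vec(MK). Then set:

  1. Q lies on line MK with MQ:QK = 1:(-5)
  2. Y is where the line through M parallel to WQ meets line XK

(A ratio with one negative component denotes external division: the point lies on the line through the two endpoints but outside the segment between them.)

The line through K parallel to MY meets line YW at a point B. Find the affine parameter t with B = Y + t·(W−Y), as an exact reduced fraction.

Choose coordinates M = (0, 0), X = (1, 0), K = (0, 1), W = (5, 4).
1. Q lies on line MK with MQ:QK = 1:(-5) ⇒ Q = (0, -1/4)
2. Y is where the line through M parallel to WQ meets line XK ⇒ Y = (20/37, 17/37)
through K parallel to MY: direction (20/37, 17/37); meets YW at B = (-640/37, -507/37)
B = Y + t·(W−Y) with t = -4

t = -4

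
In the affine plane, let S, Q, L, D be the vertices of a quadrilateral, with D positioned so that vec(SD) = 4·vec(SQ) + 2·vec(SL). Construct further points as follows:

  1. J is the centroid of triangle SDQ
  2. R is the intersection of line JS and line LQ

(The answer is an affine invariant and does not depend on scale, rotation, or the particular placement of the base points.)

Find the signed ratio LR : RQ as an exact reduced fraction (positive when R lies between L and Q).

LR:RQ = 5/2

Assign S = (0, 0), Q = (1, 0), L = (0, 1), D = (4, 2) — the answer is frame-independent, so this choice is without loss of generality.
1. J is the centroid of triangle SDQ ⇒ J = (5/3, 2/3)
2. R is the intersection of line JS and line LQ ⇒ R = (5/7, 2/7)
R = L + t·(Q−L) with t = 5/7, so LR:RQ = t:(1−t) = 5/7:2/7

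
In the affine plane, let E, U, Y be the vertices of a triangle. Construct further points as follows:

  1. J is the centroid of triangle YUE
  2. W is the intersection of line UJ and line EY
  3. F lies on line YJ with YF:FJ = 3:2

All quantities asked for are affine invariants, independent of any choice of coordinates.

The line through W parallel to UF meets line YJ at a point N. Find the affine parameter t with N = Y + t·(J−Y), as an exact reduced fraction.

t = 6/5

Set E = (0, 0), U = (1, 0), Y = (0, 1); any affine frame gives the same invariant.
1. J is the centroid of triangle YUE ⇒ J = (1/3, 1/3)
2. W is the intersection of line UJ and line EY ⇒ W = (0, 1/2)
3. F lies on line YJ with YF:FJ = 3:2 ⇒ F = (1/5, 3/5)
through W parallel to UF: direction (-4/5, 3/5); meets YJ at N = (2/5, 1/5)
N = Y + t·(J−Y) with t = 6/5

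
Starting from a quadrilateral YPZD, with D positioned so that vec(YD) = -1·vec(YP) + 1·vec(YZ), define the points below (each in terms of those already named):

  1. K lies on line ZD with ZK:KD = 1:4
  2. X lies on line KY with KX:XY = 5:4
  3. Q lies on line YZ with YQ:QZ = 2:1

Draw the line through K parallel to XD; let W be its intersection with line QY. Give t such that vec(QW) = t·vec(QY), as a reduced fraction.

t = -13/41

Set Y = (0, 0), P = (1, 0), Z = (0, 1), D = (-1, 1); any affine frame gives the same invariant.
1. K lies on line ZD with ZK:KD = 1:4 ⇒ K = (-1/5, 1)
2. X lies on line KY with KX:XY = 5:4 ⇒ X = (-4/45, 4/9)
3. Q lies on line YZ with YQ:QZ = 2:1 ⇒ Q = (0, 2/3)
through K parallel to XD: direction (-41/45, 5/9); meets QY at W = (0, 36/41)
W = Q + t·(Y−Q) with t = -13/41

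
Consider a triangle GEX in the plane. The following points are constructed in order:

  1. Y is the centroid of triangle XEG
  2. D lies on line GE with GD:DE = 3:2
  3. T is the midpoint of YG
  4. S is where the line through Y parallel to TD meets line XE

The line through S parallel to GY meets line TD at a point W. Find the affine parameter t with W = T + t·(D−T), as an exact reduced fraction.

Assign G = (0, 0), E = (1, 0), X = (0, 1) — the answer is frame-independent, so this choice is without loss of generality.
1. Y is the centroid of triangle XEG ⇒ Y = (1/3, 1/3)
2. D lies on line GE with GD:DE = 3:2 ⇒ D = (3/5, 0)
3. T is the midpoint of YG ⇒ T = (1/6, 1/6)
4. S is where the line through Y parallel to TD meets line XE ⇒ S = (7/8, 1/8)
through S parallel to GY: direction (1/3, 1/3); meets TD at W = (17/24, -1/24)
W = T + t·(D−T) with t = 5/4

t = 5/4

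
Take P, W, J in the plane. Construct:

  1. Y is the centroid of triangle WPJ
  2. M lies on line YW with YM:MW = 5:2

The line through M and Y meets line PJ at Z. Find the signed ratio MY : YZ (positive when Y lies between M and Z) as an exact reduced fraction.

Set P = (0, 0), W = (1, 0), J = (0, 1); any affine frame gives the same invariant.
1. Y is the centroid of triangle WPJ ⇒ Y = (1/3, 1/3)
2. M lies on line YW with YM:MW = 5:2 ⇒ M = (17/21, 2/21)
line MY meets PJ at Z = (0, 1/2)
Y = M + t·(Z−M) with t = 10/17, so MY:YZ = 10/17:7/17

MY:YZ = 10/7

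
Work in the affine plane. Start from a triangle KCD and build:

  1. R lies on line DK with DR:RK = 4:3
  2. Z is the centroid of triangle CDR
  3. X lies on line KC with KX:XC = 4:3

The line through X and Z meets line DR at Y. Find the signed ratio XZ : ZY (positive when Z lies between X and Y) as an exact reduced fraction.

XZ:ZY = 5/7

Work in coordinates with K = (0, 0), C = (1, 0), D = (0, 1).
1. R lies on line DK with DR:RK = 4:3 ⇒ R = (0, 3/7)
2. Z is the centroid of triangle CDR ⇒ Z = (1/3, 10/21)
3. X lies on line KC with KX:XC = 4:3 ⇒ X = (4/7, 0)
line XZ meets DR at Y = (0, 8/7)
Z = X + t·(Y−X) with t = 5/12, so XZ:ZY = 5/12:7/12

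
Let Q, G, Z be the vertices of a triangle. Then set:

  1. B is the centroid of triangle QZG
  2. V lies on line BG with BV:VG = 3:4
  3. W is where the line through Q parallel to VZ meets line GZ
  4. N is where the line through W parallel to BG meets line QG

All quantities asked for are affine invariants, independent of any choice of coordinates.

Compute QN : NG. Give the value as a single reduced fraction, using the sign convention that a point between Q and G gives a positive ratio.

Assign Q = (0, 0), G = (1, 0), Z = (0, 1) — the answer is frame-independent, so this choice is without loss of generality.
1. B is the centroid of triangle QZG ⇒ B = (1/3, 1/3)
2. V lies on line BG with BV:VG = 3:4 ⇒ V = (13/21, 4/21)
3. W is where the line through Q parallel to VZ meets line GZ ⇒ W = (-13/4, 17/4)
4. N is where the line through W parallel to BG meets line QG ⇒ N = (21/4, 0)
N = Q + t·(G−Q) with t = 21/4, so QN:NG = t:(1−t) = 21/4:-17/4

QN:NG = -21/17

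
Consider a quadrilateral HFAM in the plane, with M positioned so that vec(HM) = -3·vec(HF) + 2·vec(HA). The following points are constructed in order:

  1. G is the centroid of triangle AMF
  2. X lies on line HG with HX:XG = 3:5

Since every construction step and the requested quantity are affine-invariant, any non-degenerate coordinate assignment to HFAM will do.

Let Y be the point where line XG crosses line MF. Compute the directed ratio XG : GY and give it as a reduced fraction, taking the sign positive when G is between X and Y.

XG:GY = -5/2

Assign H = (0, 0), F = (1, 0), A = (0, 1), M = (-3, 2) — the answer is frame-independent, so this choice is without loss of generality.
1. G is the centroid of triangle AMF ⇒ G = (-2/3, 1)
2. X lies on line HG with HX:XG = 3:5 ⇒ X = (-1/4, 3/8)
line XG meets MF at Y = (-1/2, 3/4)
G = X + t·(Y−X) with t = 5/3, so XG:GY = 5/3:-2/3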